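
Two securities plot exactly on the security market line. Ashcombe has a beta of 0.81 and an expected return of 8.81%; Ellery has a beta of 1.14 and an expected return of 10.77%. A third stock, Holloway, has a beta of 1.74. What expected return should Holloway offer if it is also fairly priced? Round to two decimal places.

14.33%

MRP (SML slope) = (10.77% − 8.81%) / (1.14 − 0.81) = 1.96% / 0.33 = 5.9394%
R_f (intercept) = 8.81% − 0.81 × 5.9394% = 3.9991%
E(R_Holloway) = R_f + β × MRP = 3.9991% + 1.74 × 5.9394% = 14.33%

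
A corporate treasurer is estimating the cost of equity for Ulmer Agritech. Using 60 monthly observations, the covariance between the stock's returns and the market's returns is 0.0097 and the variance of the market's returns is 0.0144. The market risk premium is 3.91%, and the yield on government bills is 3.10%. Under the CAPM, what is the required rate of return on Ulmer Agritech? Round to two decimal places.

5.73%

β = Cov(R_i, R_m) / Var(R_m) = 0.0097 / 0.0144 = 0.6736
E(R) = R_f + β × MRP = 3.10% + 0.6736 × 3.91% = 5.73%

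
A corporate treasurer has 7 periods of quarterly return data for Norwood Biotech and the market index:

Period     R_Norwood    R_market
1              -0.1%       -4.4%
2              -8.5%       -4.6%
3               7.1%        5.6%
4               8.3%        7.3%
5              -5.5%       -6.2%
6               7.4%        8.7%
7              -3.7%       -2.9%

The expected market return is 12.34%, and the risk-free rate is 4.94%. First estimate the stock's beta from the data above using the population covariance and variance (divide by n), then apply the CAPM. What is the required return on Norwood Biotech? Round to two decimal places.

Mean R_i = (-0.1 − 8.5 + 7.1 + 8.3 − 5.5 + 7.4 − 3.7) / 7 = 0.7143%
Mean R_m = (-4.4 − 4.6 + 5.6 + 7.3 − 6.2 + 8.7 − 2.9) / 7 = 0.5000%
Σ(R_i − R̄_i)(R_m − R̄_m) = 246.6000  ⇒  Cov = 246.6000 / 7 = 35.2286
Σ(R_m − R̄_m)² = 245.9600  ⇒  Var(R_m) = 245.9600 / 7 = 35.1371
β = Cov / Var(R_m) = 35.2286 / 35.1371 = 1.0026
MRP = 12.34% − 4.94% = 7.40%
E(R) = R_f + β × MRP = 4.94% + 1.0026 × 7.40% = 12.36%

12.36%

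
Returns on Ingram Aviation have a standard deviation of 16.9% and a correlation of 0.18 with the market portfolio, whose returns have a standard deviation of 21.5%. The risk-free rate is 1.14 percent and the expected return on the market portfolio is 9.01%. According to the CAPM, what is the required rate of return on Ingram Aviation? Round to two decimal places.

β = ρ × σ_i / σ_m = 0.18 × 16.9% / 21.5% = 0.1415
MRP = 9.01% − 1.14% = 7.87%
E(R) = 1.14% + 0.1415 × 7.87% = 2.25%

2.25%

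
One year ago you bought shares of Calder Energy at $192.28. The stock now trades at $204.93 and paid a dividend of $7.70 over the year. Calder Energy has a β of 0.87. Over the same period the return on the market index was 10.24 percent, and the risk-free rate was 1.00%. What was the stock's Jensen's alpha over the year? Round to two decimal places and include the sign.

Realised HPR = (P1 + D1 − P0) / P0 = (204.93 + 7.70 − 192.28) / 192.28 = 20.35 / 192.28 = 10.5835%
MRP = 10.24% − 1.00% = 9.24%
CAPM required = R_f + β·MRP = 1.00% + 0.87 × 9.24% = 9.0388%
α = realised − required = 10.5835% − 9.0388% = +1.54%

+1.54%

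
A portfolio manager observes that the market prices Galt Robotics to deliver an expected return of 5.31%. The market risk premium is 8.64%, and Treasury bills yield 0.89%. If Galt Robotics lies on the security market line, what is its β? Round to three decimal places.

0.512

β = (E(R) − R_f) / MRP = (5.31% − 0.89%) / 8.64% = 4.42% / 8.64% = 0.512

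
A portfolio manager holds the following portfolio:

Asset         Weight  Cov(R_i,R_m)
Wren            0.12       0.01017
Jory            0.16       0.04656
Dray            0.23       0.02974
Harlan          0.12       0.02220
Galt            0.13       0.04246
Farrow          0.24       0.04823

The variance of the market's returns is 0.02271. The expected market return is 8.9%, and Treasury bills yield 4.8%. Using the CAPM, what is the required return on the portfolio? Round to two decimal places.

11.17%

β_Wren = 0.01017 / 0.02271 = 0.4478
β_Jory = 0.04656 / 0.02271 = 2.0502
β_Dray = 0.02974 / 0.02271 = 1.3096
β_Harlan = 0.02220 / 0.02271 = 0.9775
β_Galt = 0.04246 / 0.02271 = 1.8697
β_Farrow = 0.04823 / 0.02271 = 2.1237
β_P = Σ w_i β_i = 0.12×0.4478 + 0.16×2.0502 + 0.23×1.3096 + 0.12×0.9775 + 0.13×1.8697 + 0.24×2.1237 = 1.5530
MRP = 8.9% − 4.8% = 4.10%
E(R_P) = R_f + β_P × MRP = 4.8% + 1.5530 × 4.1% = 11.17%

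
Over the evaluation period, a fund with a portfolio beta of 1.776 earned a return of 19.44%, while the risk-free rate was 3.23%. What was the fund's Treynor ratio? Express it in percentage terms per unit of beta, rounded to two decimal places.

9.13%

Treynor = (R_P − R_f) / β_P = (19.44% − 3.23%) / 1.7760 = 16.21% / 1.7760 = 9.13%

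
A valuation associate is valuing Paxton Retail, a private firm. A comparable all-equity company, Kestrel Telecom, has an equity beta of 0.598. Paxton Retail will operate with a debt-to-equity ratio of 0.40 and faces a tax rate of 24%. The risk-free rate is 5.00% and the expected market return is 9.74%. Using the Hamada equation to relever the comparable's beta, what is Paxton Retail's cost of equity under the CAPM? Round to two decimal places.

β_L = β_U × [1 + (1 − t)(D/E)] = 0.598 × [1 + (1 − 0.24) × 0.40]
    = 0.598 × [1 + 0.76 × 0.40] = 0.598 × 1.3040 = 0.7798
MRP = 9.74% − 5.00% = 4.74%
E(R) = R_f + β_L × MRP = 5.00% + 0.7798 × 4.74% = 8.70%

8.70%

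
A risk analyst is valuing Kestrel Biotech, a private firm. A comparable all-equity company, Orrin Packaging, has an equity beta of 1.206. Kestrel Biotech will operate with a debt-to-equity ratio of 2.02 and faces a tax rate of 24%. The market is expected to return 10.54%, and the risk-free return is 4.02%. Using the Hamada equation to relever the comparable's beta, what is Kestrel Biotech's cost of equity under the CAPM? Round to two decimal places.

23.95%

β_L = β_U × [1 + (1 − t)(D/E)] = 1.206 × [1 + (1 − 0.24) × 2.02]
    = 1.206 × [1 + 0.76 × 2.02] = 1.206 × 2.5352 = 3.0575
MRP = 10.54% − 4.02% = 6.52%
E(R) = R_f + β_L × MRP = 4.02% + 3.0575 × 6.52% = 23.95%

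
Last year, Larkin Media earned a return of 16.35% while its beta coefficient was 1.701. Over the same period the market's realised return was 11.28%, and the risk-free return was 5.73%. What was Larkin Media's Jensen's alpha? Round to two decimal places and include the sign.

+1.18%

Market excess return = 11.28% − 5.73% = 5.55%
CAPM benchmark = R_f + β(R_m − R_f) = 5.73% + 1.701 × 5.55% = 15.17055%
α = actual − benchmark = 16.35% − 15.17055% = +1.18%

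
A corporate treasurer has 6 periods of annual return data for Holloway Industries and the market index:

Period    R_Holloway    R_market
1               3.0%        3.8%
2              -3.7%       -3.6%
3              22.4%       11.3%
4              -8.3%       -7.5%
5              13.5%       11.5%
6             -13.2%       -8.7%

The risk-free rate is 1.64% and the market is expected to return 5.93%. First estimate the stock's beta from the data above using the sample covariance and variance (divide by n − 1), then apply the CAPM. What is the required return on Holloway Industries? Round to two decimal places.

Mean R_i = (3.0 − 3.7 + 22.4 − 8.3 + 13.5 − 13.2) / 6 = 2.2833%
Mean R_m = (3.8 − 3.6 + 11.3 − 7.5 + 11.5 − 8.7) / 6 = 1.1333%
Σ(R_i − R̄_i)(R_m − R̄_m) = 594.6533  ⇒  Cov = 594.6533 / 5 = 118.9307
Σ(R_m − R̄_m)² = 411.5733  ⇒  Var(R_m) = 411.5733 / 5 = 82.3147
β = Cov / Var(R_m) = 118.9307 / 82.3147 = 1.4448
MRP = 5.93% − 1.64% = 4.29%
E(R) = R_f + β × MRP = 1.64% + 1.4448 × 4.29% = 7.84%

7.84%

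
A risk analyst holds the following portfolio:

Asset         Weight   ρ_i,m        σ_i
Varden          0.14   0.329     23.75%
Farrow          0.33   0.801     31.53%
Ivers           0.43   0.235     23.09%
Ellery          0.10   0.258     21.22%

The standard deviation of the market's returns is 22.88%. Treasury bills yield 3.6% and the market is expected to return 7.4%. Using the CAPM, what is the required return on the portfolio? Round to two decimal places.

β_Varden = 0.329 × 23.75% / 22.88% = 0.3415
β_Farrow = 0.801 × 31.53% / 22.88% = 1.1038
β_Ivers = 0.235 × 23.09% / 22.88% = 0.2372
β_Ellery = 0.258 × 21.22% / 22.88% = 0.2393
β_P = Σ w_i β_i = 0.14×0.3415 + 0.33×1.1038 + 0.43×0.2372 + 0.10×0.2393 = 0.5380
MRP = 7.4% − 3.6% = 3.80%
E(R_P) = R_f + β_P × MRP = 3.6% + 0.5380 × 3.8% = 5.64%

5.64%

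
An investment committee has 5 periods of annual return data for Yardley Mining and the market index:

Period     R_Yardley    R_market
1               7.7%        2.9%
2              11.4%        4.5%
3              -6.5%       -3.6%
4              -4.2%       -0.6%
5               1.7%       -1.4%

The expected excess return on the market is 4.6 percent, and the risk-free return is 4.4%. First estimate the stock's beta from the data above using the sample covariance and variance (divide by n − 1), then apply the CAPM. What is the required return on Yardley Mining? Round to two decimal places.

14.34%

Mean R_i = (7.7 + 11.4 − 6.5 − 4.2 + 1.7) / 5 = 2.0200%
Mean R_m = (2.9 + 4.5 − 3.6 − 0.6 − 1.4) / 5 = 0.3600%
Σ(R_i − R̄_i)(R_m − R̄_m) = 93.5340  ⇒  Cov = 93.5340 / 4 = 23.3835
Σ(R_m − R̄_m)² = 43.2920  ⇒  Var(R_m) = 43.2920 / 4 = 10.8230
β = Cov / Var(R_m) = 23.3835 / 10.8230 = 2.1605
E(R) = R_f + β × MRP = 4.4% + 2.1605 × 4.6% = 14.34%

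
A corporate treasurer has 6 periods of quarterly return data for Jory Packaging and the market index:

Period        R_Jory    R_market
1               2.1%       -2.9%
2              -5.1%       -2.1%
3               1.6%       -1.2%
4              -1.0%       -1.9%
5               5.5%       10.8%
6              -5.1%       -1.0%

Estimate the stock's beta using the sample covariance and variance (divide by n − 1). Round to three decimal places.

0.516

Mean R_i = (2.1 − 5.1 + 1.6 − 1.0 + 5.5 − 5.1) / 6 = -0.3333%
Mean R_m = (-2.9 − 2.1 − 1.2 − 1.9 + 10.8 − 1.0) / 6 = 0.2833%
Σ(R_i − R̄_i)(R_m − R̄_m) = 69.6667  ⇒  Cov = 69.6667 / 5 = 13.9333
Σ(R_m − R̄_m)² = 135.0283  ⇒  Var(R_m) = 135.0283 / 5 = 27.0057
β = Cov / Var(R_m) = 13.9333 / 27.0057 = 0.5159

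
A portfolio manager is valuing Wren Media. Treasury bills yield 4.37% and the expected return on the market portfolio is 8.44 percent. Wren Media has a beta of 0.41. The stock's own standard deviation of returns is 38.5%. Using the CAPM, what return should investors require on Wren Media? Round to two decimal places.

6.04%

Market risk premium = E(R_m) − R_f = 8.44% − 4.37% = 4.07%
E(R) = R_f + β × MRP = 4.37% + 0.41 × 4.07% = 6.04%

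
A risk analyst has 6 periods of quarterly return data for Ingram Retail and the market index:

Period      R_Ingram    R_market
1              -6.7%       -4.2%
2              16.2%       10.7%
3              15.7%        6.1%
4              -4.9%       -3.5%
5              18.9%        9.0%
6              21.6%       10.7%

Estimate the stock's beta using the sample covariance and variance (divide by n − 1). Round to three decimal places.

1.774

Mean R_i = (-6.7 + 16.2 + 15.7 − 4.9 + 18.9 + 21.6) / 6 = 10.1333%
Mean R_m = (-4.2 + 10.7 + 6.1 − 3.5 + 9.0 + 10.7) / 6 = 4.8000%
Σ(R_i − R̄_i)(R_m − R̄_m) = 423.7800  ⇒  Cov = 423.7800 / 5 = 84.7560
Σ(R_m − R̄_m)² = 238.8400  ⇒  Var(R_m) = 238.8400 / 5 = 47.7680
β = Cov / Var(R_m) = 84.7560 / 47.7680 = 1.7743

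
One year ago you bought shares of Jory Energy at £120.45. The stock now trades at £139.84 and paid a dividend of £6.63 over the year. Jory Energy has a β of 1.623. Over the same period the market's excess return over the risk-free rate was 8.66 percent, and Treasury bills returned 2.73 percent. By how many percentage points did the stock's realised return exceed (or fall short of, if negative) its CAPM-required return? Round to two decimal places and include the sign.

+4.82%

Realised HPR = (P1 + D1 − P0) / P0 = (139.84 + 6.63 − 120.45) / 120.45 = 26.02 / 120.45 = 21.6023%
CAPM required = R_f + β·MRP = 2.73% + 1.623 × 8.66% = 16.78518%
α = realised − required = 21.6023% − 16.78518% = +4.82%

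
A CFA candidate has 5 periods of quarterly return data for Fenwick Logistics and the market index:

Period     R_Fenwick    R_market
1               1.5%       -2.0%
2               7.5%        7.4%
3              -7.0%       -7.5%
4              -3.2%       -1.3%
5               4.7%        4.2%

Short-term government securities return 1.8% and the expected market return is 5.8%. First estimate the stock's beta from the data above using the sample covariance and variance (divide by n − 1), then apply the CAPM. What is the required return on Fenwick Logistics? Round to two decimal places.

5.62%

Mean R_i = (1.5 + 7.5 − 7.0 − 3.2 + 4.7) / 5 = 0.7000%
Mean R_m = (-2.0 + 7.4 − 7.5 − 1.3 + 4.2) / 5 = 0.1600%
Σ(R_i − R̄_i)(R_m − R̄_m) = 128.3400  ⇒  Cov = 128.3400 / 4 = 32.0850
Σ(R_m − R̄_m)² = 134.2120  ⇒  Var(R_m) = 134.2120 / 4 = 33.5530
β = Cov / Var(R_m) = 32.0850 / 33.5530 = 0.9562
MRP = 5.8% − 1.8% = 4.00%
E(R) = R_f + β × MRP = 1.8% + 0.9562 × 4.0% = 5.62%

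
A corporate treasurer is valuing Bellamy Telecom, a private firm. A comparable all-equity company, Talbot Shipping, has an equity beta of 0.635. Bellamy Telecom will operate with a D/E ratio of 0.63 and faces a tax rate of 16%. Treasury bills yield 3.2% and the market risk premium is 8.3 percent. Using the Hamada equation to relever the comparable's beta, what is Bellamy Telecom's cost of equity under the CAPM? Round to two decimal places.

β_L = β_U × [1 + (1 − t)(D/E)] = 0.635 × [1 + (1 − 0.16) × 0.63]
    = 0.635 × [1 + 0.84 × 0.63] = 0.635 × 1.5292 = 0.9710
E(R) = R_f + β_L × MRP = 3.2% + 0.9710 × 8.3% = 11.26%

11.26%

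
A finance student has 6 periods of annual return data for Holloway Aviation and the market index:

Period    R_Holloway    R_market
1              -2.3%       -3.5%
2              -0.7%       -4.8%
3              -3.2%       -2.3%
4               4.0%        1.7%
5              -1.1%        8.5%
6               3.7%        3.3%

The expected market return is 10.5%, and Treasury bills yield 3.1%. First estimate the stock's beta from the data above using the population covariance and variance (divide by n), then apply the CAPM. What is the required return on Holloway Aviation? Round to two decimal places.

Mean R_i = (-2.3 − 0.7 − 3.2 + 4.0 − 1.1 + 3.7) / 6 = 0.0667%
Mean R_m = (-3.5 − 4.8 − 2.3 + 1.7 + 8.5 + 3.3) / 6 = 0.4833%
Σ(R_i − R̄_i)(R_m − R̄_m) = 28.2367  ⇒  Cov = 28.2367 / 6 = 4.7061
Σ(R_m − R̄_m)² = 125.2083  ⇒  Var(R_m) = 125.2083 / 6 = 20.8681
β = Cov / Var(R_m) = 4.7061 / 20.8681 = 0.2255
MRP = 10.5% − 3.1% = 7.40%
E(R) = R_f + β × MRP = 3.1% + 0.2255 × 7.4% = 4.77%

4.77%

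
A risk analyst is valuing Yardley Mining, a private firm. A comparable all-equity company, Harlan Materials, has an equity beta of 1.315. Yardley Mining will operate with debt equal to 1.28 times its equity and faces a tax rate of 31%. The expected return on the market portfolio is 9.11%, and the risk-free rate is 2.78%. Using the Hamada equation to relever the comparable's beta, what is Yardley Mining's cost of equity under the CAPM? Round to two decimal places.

18.46%

β_L = β_U × [1 + (1 − t)(D/E)] = 1.315 × [1 + (1 − 0.31) × 1.28]
    = 1.315 × [1 + 0.69 × 1.28] = 1.315 × 1.8832 = 2.4764
MRP = 9.11% − 2.78% = 6.33%
E(R) = R_f + β_L × MRP = 2.78% + 2.4764 × 6.33% = 18.46%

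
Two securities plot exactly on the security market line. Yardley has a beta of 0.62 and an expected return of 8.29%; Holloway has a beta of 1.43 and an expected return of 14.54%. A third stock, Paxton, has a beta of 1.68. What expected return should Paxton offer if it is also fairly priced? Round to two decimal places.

16.47%

MRP (SML slope) = (14.54% − 8.29%) / (1.43 − 0.62) = 6.25% / 0.81 = 7.7160%
R_f (intercept) = 8.29% − 0.62 × 7.7160% = 3.5061%
E(R_Paxton) = R_f + β × MRP = 3.5061% + 1.68 × 7.7160% = 16.47%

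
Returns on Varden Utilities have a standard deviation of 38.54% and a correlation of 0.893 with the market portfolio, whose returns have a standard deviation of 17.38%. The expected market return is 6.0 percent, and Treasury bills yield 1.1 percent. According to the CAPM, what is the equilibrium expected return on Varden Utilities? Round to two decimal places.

10.80%

β = ρ × σ_i / σ_m = 0.893 × 38.54% / 17.38% = 1.9802
MRP = 6.0% − 1.1% = 4.90%
E(R) = 1.1% + 1.9802 × 4.9% = 10.80%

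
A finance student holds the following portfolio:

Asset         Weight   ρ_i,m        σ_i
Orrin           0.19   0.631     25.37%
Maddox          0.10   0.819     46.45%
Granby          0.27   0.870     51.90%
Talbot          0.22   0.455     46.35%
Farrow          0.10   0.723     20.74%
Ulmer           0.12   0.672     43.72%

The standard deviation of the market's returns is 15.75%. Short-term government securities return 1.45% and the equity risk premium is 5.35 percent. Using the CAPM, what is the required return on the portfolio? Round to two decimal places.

11.20%

β_Orrin = 0.631 × 25.37% / 15.75% = 1.0164
β_Maddox = 0.819 × 46.45% / 15.75% = 2.4154
β_Granby = 0.870 × 51.90% / 15.75% = 2.8669
β_Talbot = 0.455 × 46.35% / 15.75% = 1.3390
β_Farrow = 0.723 × 20.74% / 15.75% = 0.9521
β_Ulmer = 0.672 × 43.72% / 15.75% = 1.8654
β_P = Σ w_i β_i = 0.19×1.0164 + 0.10×2.4154 + 0.27×2.8669 + 0.22×1.3390 + 0.10×0.9521 + 0.12×1.8654 = 1.8224
E(R_P) = R_f + β_P × MRP = 1.45% + 1.8224 × 5.35% = 11.20%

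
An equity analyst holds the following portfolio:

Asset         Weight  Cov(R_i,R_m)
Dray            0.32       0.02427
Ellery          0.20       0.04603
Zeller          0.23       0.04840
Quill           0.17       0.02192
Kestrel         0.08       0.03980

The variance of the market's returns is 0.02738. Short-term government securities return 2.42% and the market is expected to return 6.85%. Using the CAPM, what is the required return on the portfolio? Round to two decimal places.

β_Dray = 0.02427 / 0.02738 = 0.8864
β_Ellery = 0.04603 / 0.02738 = 1.6812
β_Zeller = 0.04840 / 0.02738 = 1.7677
β_Quill = 0.02192 / 0.02738 = 0.8006
β_Kestrel = 0.03980 / 0.02738 = 1.4536
β_P = Σ w_i β_i = 0.32×0.8864 + 0.20×1.6812 + 0.23×1.7677 + 0.17×0.8006 + 0.08×1.4536 = 1.2788
MRP = 6.85% − 2.42% = 4.43%
E(R_P) = R_f + β_P × MRP = 2.42% + 1.2788 × 4.43% = 8.09%

8.09%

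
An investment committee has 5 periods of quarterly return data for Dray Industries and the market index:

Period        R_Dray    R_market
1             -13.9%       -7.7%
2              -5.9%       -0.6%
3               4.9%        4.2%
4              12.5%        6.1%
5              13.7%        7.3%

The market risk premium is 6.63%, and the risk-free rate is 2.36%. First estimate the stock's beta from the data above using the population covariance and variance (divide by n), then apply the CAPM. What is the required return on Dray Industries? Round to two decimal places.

14.98%

Mean R_i = (-13.9 − 5.9 + 4.9 + 12.5 + 13.7) / 5 = 2.2600%
Mean R_m = (-7.7 − 0.6 + 4.2 + 6.1 + 7.3) / 5 = 1.8600%
Σ(R_i − R̄_i)(R_m − R̄_m) = 286.3920  ⇒  Cov = 286.3920 / 5 = 57.2784
Σ(R_m − R̄_m)² = 150.4920  ⇒  Var(R_m) = 150.4920 / 5 = 30.0984
β = Cov / Var(R_m) = 57.2784 / 30.0984 = 1.9030
E(R) = R_f + β × MRP = 2.36% + 1.9030 × 6.63% = 14.98%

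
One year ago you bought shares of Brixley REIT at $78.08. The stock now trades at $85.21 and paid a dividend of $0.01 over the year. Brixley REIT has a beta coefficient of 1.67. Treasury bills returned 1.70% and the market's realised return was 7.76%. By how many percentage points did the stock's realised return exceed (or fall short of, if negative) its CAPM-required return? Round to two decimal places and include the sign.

Realised HPR = (P1 + D1 − P0) / P0 = (85.21 + 0.01 − 78.08) / 78.08 = 7.14 / 78.08 = 9.1445%
MRP = 7.76% − 1.70% = 6.06%
CAPM required = R_f + β·MRP = 1.70% + 1.67 × 6.06% = 11.8202%
α = realised − required = 9.1445% − 11.8202% = -2.68%

-2.68%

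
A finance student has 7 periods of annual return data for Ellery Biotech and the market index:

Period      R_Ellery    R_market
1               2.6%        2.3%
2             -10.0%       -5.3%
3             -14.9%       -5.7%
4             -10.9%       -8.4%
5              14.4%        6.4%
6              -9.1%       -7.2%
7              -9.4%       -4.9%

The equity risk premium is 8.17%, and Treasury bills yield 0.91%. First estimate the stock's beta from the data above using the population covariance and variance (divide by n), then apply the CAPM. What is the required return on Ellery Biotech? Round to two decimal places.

Mean R_i = (2.6 − 10.0 − 14.9 − 10.9 + 14.4 − 9.1 − 9.4) / 7 = -5.3286%
Mean R_m = (2.3 − 5.3 − 5.7 − 8.4 + 6.4 − 7.2 − 4.9) / 7 = -3.2571%
Σ(R_i − R̄_i)(R_m − R̄_m) = 317.7186  ⇒  Cov = 317.7186 / 7 = 45.3884
Σ(R_m − R̄_m)² = 178.9771  ⇒  Var(R_m) = 178.9771 / 7 = 25.5682
β = Cov / Var(R_m) = 45.3884 / 25.5682 = 1.7752
E(R) = R_f + β × MRP = 0.91% + 1.7752 × 8.17% = 15.41%

15.41%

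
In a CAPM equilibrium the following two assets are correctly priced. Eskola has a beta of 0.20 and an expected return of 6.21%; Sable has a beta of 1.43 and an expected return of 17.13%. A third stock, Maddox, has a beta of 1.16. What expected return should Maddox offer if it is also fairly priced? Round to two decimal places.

MRP (SML slope) = (17.13% − 6.21%) / (1.43 − 0.20) = 10.92% / 1.23 = 8.8780%
R_f (intercept) = 6.21% − 0.20 × 8.8780% = 4.4344%
E(R_Maddox) = R_f + β × MRP = 4.4344% + 1.16 × 8.8780% = 14.73%

14.73%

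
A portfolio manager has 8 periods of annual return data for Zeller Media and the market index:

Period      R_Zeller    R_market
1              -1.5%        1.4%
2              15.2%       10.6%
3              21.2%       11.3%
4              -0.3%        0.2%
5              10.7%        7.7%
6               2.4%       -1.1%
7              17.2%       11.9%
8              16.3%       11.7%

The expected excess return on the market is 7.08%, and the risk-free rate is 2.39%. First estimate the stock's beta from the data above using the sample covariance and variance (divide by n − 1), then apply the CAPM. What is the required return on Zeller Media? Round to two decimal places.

Mean R_i = (-1.5 + 15.2 + 21.2 − 0.3 + 10.7 + 2.4 + 17.2 + 16.3) / 8 = 10.1500%
Mean R_m = (1.4 + 10.6 + 11.3 + 0.2 + 7.7 − 1.1 + 11.9 + 11.7) / 8 = 6.7125%
Σ(R_i − R̄_i)(R_m − R̄_m) = 328.6050  ⇒  Cov = 328.6050 / 7 = 46.9436
Σ(R_m − R̄_m)² = 220.5888  ⇒  Var(R_m) = 220.5888 / 7 = 31.5127
β = Cov / Var(R_m) = 46.9436 / 31.5127 = 1.4897
E(R) = R_f + β × MRP = 2.39% + 1.4897 × 7.08% = 12.94%

12.94%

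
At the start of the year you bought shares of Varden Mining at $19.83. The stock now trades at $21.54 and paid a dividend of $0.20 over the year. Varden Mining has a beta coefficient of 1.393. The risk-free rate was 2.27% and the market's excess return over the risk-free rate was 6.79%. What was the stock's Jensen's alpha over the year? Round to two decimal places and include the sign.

-2.10%

Realised HPR = (P1 + D1 − P0) / P0 = (21.54 + 0.20 − 19.83) / 19.83 = 1.91 / 19.83 = 9.6319%
CAPM required = R_f + β·MRP = 2.27% + 1.393 × 6.79% = 11.72847%
α = realised − required = 9.6319% − 11.72847% = -2.10%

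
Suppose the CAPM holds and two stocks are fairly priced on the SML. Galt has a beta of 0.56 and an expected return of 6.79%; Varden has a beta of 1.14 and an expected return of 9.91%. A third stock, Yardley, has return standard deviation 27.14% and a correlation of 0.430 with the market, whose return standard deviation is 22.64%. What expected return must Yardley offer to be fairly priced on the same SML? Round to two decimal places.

MRP = (9.91% − 6.79%) / (1.14 − 0.56) = 5.3793%
R_f = 6.79% − 0.56 × 5.3793% = 3.7776%
β_Yardley = ρ·σ_i/σ_m = 0.430 × 27.14 / 22.64 = 0.5155
E(R_Yardley) = R_f + β × MRP = 3.7776% + 0.5155 × 5.3793% = 6.55%

6.55%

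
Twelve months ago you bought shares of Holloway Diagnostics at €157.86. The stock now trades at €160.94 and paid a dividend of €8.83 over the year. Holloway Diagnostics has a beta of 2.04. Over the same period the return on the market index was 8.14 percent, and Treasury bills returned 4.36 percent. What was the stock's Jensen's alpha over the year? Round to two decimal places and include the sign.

-4.53%

Realised HPR = (P1 + D1 − P0) / P0 = (160.94 + 8.83 − 157.86) / 157.86 = 11.91 / 157.86 = 7.5447%
MRP = 8.14% − 4.36% = 3.78%
CAPM required = R_f + β·MRP = 4.36% + 2.04 × 3.78% = 12.0712%
α = realised − required = 7.5447% − 12.0712% = -4.53%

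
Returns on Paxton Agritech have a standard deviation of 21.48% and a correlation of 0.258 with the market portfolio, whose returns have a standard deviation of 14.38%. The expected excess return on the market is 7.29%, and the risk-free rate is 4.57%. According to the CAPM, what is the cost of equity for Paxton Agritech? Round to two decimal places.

7.38%

β = ρ × σ_i / σ_m = 0.258 × 21.48% / 14.38% = 0.3854
E(R) = 4.57% + 0.3854 × 7.29% = 7.38%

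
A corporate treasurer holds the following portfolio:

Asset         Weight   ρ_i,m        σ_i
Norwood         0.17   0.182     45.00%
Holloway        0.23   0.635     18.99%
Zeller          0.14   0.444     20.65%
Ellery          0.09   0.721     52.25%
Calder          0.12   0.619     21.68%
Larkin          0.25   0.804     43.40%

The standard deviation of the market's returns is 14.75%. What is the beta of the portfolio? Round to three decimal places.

1.300

β_Norwood = 0.182 × 45.00% / 14.75% = 0.5553
β_Holloway = 0.635 × 18.99% / 14.75% = 0.8175
β_Zeller = 0.444 × 20.65% / 14.75% = 0.6216
β_Ellery = 0.721 × 52.25% / 14.75% = 2.5541
β_Calder = 0.619 × 21.68% / 14.75% = 0.9098
β_Larkin = 0.804 × 43.40% / 14.75% = 2.3657
β_P = Σ w_i β_i = 0.17×0.5553 + 0.23×0.8175 + 0.14×0.6216 + 0.09×2.5541 + 0.12×0.9098 + 0.25×2.3657 = 1.2999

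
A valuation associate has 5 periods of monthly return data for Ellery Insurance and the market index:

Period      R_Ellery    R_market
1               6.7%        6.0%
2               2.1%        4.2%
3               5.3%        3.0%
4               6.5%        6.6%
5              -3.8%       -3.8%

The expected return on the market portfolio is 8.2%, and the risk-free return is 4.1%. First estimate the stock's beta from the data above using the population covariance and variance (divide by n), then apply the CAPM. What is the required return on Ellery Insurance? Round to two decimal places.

8.14%

Mean R_i = (6.7 + 2.1 + 5.3 + 6.5 − 3.8) / 5 = 3.3600%
Mean R_m = (6.0 + 4.2 + 3.0 + 6.6 − 3.8) / 5 = 3.2000%
Σ(R_i − R̄_i)(R_m − R̄_m) = 68.5000  ⇒  Cov = 68.5000 / 5 = 13.7000
Σ(R_m − R̄_m)² = 69.4400  ⇒  Var(R_m) = 69.4400 / 5 = 13.8880
β = Cov / Var(R_m) = 13.7000 / 13.8880 = 0.9865
MRP = 8.2% − 4.1% = 4.10%
E(R) = R_f + β × MRP = 4.1% + 0.9865 × 4.1% = 8.14%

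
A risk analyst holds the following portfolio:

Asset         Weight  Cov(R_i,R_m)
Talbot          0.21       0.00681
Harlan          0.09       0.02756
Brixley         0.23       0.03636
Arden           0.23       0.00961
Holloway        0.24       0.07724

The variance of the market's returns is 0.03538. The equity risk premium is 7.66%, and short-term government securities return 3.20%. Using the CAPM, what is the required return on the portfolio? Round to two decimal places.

10.35%

β_Talbot = 0.00681 / 0.03538 = 0.1925
β_Harlan = 0.02756 / 0.03538 = 0.7790
β_Brixley = 0.03636 / 0.03538 = 1.0277
β_Arden = 0.00961 / 0.03538 = 0.2716
β_Holloway = 0.07724 / 0.03538 = 2.1832
β_P = Σ w_i β_i = 0.21×0.1925 + 0.09×0.7790 + 0.23×1.0277 + 0.23×0.2716 + 0.24×2.1832 = 0.9333
E(R_P) = R_f + β_P × MRP = 3.20% + 0.9333 × 7.66% = 10.35%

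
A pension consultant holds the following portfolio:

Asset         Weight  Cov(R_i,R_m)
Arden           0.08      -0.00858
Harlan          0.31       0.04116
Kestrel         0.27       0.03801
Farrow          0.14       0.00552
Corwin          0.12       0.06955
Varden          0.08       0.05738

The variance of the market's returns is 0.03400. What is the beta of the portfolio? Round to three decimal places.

1.060

β_Arden = -0.00858 / 0.03400 = -0.2524
β_Harlan = 0.04116 / 0.03400 = 1.2106
β_Kestrel = 0.03801 / 0.03400 = 1.1179
β_Farrow = 0.00552 / 0.03400 = 0.1624
β_Corwin = 0.06955 / 0.03400 = 2.0456
β_Varden = 0.05738 / 0.03400 = 1.6876
β_P = Σ w_i β_i = 0.08×-0.2524 + 0.31×1.2106 + 0.27×1.1179 + 0.14×0.1624 + 0.12×2.0456 + 0.08×1.6876 = 1.0601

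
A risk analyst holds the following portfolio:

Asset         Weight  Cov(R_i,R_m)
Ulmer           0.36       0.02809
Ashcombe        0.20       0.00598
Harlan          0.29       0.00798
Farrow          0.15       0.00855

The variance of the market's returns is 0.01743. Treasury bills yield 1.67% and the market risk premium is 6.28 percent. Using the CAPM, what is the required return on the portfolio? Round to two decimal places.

β_Ulmer = 0.02809 / 0.01743 = 1.6116
β_Ashcombe = 0.00598 / 0.01743 = 0.3431
β_Harlan = 0.00798 / 0.01743 = 0.4578
β_Farrow = 0.00855 / 0.01743 = 0.4905
β_P = Σ w_i β_i = 0.36×1.6116 + 0.20×0.3431 + 0.29×0.4578 + 0.15×0.4905 = 0.8551
E(R_P) = R_f + β_P × MRP = 1.67% + 0.8551 × 6.28% = 7.04%

7.04%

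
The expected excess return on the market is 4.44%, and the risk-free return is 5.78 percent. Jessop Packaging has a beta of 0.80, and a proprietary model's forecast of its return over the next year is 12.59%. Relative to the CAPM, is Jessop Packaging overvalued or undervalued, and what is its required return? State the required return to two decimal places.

Undervalued; required return 9.33%

Required return = R_f + β·MRP = 5.78% + 0.80 × 4.44% = 9.33%
Forecast 12.59% > required 9.33% → the stock plots above the SML → undervalued.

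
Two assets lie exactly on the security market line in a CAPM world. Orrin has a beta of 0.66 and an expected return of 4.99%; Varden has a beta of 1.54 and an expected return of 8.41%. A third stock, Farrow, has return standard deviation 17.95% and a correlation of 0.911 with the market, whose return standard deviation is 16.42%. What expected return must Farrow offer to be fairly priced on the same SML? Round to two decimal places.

6.30%

MRP = (8.41% − 4.99%) / (1.54 − 0.66) = 3.8864%
R_f = 4.99% − 0.66 × 3.8864% = 2.4250%
β_Farrow = ρ·σ_i/σ_m = 0.911 × 17.95 / 16.42 = 0.9959
E(R_Farrow) = R_f + β × MRP = 2.4250% + 0.9959 × 3.8864% = 6.30%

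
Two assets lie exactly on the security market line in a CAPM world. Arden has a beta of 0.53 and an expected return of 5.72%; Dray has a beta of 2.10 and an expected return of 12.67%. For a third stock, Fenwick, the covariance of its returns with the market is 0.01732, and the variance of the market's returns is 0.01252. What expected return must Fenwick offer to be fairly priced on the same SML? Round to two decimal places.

MRP = (12.67% − 5.72%) / (2.10 − 0.53) = 4.4268%
R_f = 5.72% − 0.53 × 4.4268% = 3.3738%
β_Fenwick = Cov / Var(R_m) = 0.01732 / 0.01252 = 1.3834
E(R_Fenwick) = R_f + β × MRP = 3.3738% + 1.3834 × 4.4268% = 9.50%

9.50%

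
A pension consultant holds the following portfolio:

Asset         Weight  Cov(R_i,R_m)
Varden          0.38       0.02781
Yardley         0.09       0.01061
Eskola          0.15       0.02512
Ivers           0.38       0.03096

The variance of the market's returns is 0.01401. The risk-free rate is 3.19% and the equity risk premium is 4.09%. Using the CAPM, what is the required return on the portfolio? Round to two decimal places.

β_Varden = 0.02781 / 0.01401 = 1.9850
β_Yardley = 0.01061 / 0.01401 = 0.7573
β_Eskola = 0.02512 / 0.01401 = 1.7930
β_Ivers = 0.03096 / 0.01401 = 2.2099
β_P = Σ w_i β_i = 0.38×1.9850 + 0.09×0.7573 + 0.15×1.7930 + 0.38×2.2099 = 1.9312
E(R_P) = R_f + β_P × MRP = 3.19% + 1.9312 × 4.09% = 11.09%

11.09%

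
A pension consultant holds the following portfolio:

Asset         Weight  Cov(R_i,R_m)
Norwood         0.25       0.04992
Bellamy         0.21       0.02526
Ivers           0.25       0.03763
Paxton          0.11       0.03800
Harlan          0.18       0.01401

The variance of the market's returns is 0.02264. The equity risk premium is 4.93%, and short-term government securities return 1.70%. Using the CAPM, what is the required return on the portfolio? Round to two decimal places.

9.08%

β_Norwood = 0.04992 / 0.02264 = 2.2049
β_Bellamy = 0.02526 / 0.02264 = 1.1157
β_Ivers = 0.03763 / 0.02264 = 1.6621
β_Paxton = 0.03800 / 0.02264 = 1.6784
β_Harlan = 0.01401 / 0.02264 = 0.6188
β_P = Σ w_i β_i = 0.25×2.2049 + 0.21×1.1157 + 0.25×1.6621 + 0.11×1.6784 + 0.18×0.6188 = 1.4971
E(R_P) = R_f + β_P × MRP = 1.70% + 1.4971 × 4.93% = 9.08%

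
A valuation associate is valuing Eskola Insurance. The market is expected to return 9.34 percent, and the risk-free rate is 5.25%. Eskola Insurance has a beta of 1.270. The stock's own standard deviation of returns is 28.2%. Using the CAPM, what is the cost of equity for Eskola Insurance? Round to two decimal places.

Market risk premium = E(R_m) − R_f = 9.34% − 5.25% = 4.09%
E(R) = R_f + β × MRP = 5.25% + 1.270 × 4.09% = 10.44%

10.44%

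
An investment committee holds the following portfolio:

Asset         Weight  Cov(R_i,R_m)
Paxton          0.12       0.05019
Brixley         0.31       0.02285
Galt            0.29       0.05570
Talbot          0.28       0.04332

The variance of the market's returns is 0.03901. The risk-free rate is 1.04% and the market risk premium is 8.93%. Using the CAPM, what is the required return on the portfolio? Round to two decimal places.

β_Paxton = 0.05019 / 0.03901 = 1.2866
β_Brixley = 0.02285 / 0.03901 = 0.5857
β_Galt = 0.05570 / 0.03901 = 1.4278
β_Talbot = 0.04332 / 0.03901 = 1.1105
β_P = Σ w_i β_i = 0.12×1.2866 + 0.31×0.5857 + 0.29×1.4278 + 0.28×1.1105 = 1.0610
E(R_P) = R_f + β_P × MRP = 1.04% + 1.0610 × 8.93% = 10.51%

10.51%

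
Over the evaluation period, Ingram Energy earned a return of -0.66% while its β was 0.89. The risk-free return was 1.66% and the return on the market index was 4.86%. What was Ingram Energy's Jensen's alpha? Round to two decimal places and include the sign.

-5.17%

Market excess return = 4.86% − 1.66% = 3.20%
CAPM benchmark = R_f + β(R_m − R_f) = 1.66% + 0.89 × 3.20% = 4.5080%
α = actual − benchmark = -0.66% − 4.5080% = -5.17%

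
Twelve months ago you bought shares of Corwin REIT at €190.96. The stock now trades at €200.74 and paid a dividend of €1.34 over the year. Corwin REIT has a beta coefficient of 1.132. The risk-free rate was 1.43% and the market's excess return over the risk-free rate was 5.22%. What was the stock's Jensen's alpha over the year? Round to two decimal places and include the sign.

Realised HPR = (P1 + D1 − P0) / P0 = (200.74 + 1.34 − 190.96) / 190.96 = 11.12 / 190.96 = 5.8232%
CAPM required = R_f + β·MRP = 1.43% + 1.132 × 5.22% = 7.33904%
α = realised − required = 5.8232% − 7.33904% = -1.52%

-1.52%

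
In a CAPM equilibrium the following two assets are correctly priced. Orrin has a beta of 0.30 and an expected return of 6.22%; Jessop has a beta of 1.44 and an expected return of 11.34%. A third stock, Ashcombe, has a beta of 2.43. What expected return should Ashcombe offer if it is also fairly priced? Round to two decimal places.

MRP (SML slope) = (11.34% − 6.22%) / (1.44 − 0.30) = 5.12% / 1.14 = 4.4912%
R_f (intercept) = 6.22% − 0.30 × 4.4912% = 4.8726%
E(R_Ashcombe) = R_f + β × MRP = 4.8726% + 2.43 × 4.4912% = 15.79%

15.79%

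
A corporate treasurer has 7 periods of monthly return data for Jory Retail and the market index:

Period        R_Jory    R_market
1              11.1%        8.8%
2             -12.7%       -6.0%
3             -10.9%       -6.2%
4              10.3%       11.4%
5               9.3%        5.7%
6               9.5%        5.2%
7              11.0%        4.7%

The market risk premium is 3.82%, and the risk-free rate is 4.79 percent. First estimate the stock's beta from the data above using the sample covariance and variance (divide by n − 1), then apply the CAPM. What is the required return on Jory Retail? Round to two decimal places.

10.44%

Mean R_i = (11.1 − 12.7 − 10.9 + 10.3 + 9.3 + 9.5 + 11.0) / 7 = 3.9429%
Mean R_m = (8.8 − 6.0 − 6.2 + 11.4 + 5.7 + 5.2 + 4.7) / 7 = 3.3714%
Σ(R_i − R̄_i)(R_m − R̄_m) = 419.9386  ⇒  Cov = 419.9386 / 6 = 69.9898
Σ(R_m − R̄_m)² = 283.8943  ⇒  Var(R_m) = 283.8943 / 6 = 47.3157
β = Cov / Var(R_m) = 69.9898 / 47.3157 = 1.4792
E(R) = R_f + β × MRP = 4.79% + 1.4792 × 3.82% = 10.44%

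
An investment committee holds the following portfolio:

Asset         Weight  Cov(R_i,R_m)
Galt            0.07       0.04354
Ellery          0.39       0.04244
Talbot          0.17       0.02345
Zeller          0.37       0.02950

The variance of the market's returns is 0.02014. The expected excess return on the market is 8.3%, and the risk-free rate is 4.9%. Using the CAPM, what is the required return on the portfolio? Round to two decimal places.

19.12%

β_Galt = 0.04354 / 0.02014 = 2.1619
β_Ellery = 0.04244 / 0.02014 = 2.1072
β_Talbot = 0.02345 / 0.02014 = 1.1643
β_Zeller = 0.02950 / 0.02014 = 1.4647
β_P = Σ w_i β_i = 0.07×2.1619 + 0.39×2.1072 + 0.17×1.1643 + 0.37×1.4647 = 1.7130
E(R_P) = R_f + β_P × MRP = 4.9% + 1.7130 × 8.3% = 19.12%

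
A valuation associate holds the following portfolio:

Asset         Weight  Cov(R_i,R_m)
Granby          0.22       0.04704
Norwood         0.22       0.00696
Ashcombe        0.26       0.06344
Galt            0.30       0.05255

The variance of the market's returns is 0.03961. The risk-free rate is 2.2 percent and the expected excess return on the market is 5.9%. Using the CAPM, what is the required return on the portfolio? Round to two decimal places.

8.77%

β_Granby = 0.04704 / 0.03961 = 1.1876
β_Norwood = 0.00696 / 0.03961 = 0.1757
β_Ashcombe = 0.06344 / 0.03961 = 1.6016
β_Galt = 0.05255 / 0.03961 = 1.3267
β_P = Σ w_i β_i = 0.22×1.1876 + 0.22×0.1757 + 0.26×1.6016 + 0.30×1.3267 = 1.1144
E(R_P) = R_f + β_P × MRP = 2.2% + 1.1144 × 5.9% = 8.77%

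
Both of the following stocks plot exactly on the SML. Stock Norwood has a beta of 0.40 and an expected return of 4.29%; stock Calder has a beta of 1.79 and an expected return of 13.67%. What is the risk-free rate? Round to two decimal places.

1.59%

Both satisfy E(R) = R_f + β·MRP, so the slope of the SML is
MRP = (13.67% − 4.29%) / (1.79 − 0.40) = 9.38% / 1.39 = 6.7482%
R_f = E(R_Norwood) − β_Norwood·MRP = 4.29% − 0.40 × 6.7482% = 1.5907%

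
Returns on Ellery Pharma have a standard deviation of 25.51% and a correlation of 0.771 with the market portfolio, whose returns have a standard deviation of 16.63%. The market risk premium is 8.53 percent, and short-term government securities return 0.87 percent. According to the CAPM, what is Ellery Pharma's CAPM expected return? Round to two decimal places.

10.96%

β = ρ × σ_i / σ_m = 0.771 × 25.51% / 16.63% = 1.1827
E(R) = 0.87% + 1.1827 × 8.53% = 10.96%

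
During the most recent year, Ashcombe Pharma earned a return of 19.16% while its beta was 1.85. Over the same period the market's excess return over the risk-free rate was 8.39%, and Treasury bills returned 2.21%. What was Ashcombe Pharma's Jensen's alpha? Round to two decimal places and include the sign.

+1.43%

CAPM benchmark = R_f + β(R_m − R_f) = 2.21% + 1.85 × 8.39% = 17.7315%
α = actual − benchmark = 19.16% − 17.7315% = +1.43%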